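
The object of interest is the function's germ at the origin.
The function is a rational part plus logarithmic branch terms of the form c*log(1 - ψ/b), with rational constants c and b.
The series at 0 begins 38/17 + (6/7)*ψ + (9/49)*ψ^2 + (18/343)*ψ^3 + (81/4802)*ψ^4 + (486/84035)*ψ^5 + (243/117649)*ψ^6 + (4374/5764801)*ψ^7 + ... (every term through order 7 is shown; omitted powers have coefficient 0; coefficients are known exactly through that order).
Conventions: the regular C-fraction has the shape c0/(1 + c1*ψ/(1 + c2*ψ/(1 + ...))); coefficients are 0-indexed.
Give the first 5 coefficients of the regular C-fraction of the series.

The regular C-fraction coefficients are [38/17, -51/133, 45/266, 19/210, -32/105].

Taylor coefficients (read off): a_0 = 38/17, a_1 = 6/7, a_2 = 9/49, a_3 = 18/343, a_4 = 81/4802.
c0 = a_0 = 38/17. Peel one level at a time: if S = 1 + c*ψ/S' with S'(0) = 1, then c is the ψ-coefficient of S and S' = c*ψ/(S - 1).
S_1 = c0/f = 1 + (-51/133)*ψ + (2295/35378)*ψ^2 + ...; c1 = -51/133.
S_2 = c1*ψ/(S_1 - 1) = 1 + (45/266)*ψ + (-3/196)*ψ^2 + ...; c2 = 45/266.
S_3 = c2*ψ/(S_2 - 1) = 1 + (19/210)*ψ + (304/11025)*ψ^2 + ...; c3 = 19/210.
S_4 = c3*ψ/(S_3 - 1) = 1 + (-32/105)*ψ + ...; c4 = -32/105.


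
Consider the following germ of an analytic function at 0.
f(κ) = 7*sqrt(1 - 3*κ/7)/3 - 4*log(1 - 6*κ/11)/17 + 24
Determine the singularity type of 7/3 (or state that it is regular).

The point is an algebraic (square-root) branch point.

The term (7/3)*sqrt(1 - κ/(7/3)) has argument 1 - 7/3/(7/3) = 0 at 7/3: a square-root (algebraic, two-sheeted) branch point; the remaining terms are analytic or single-valued there.


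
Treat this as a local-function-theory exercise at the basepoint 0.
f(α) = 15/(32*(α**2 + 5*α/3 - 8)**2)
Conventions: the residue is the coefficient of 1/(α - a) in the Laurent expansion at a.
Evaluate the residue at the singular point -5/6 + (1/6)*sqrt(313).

The factor α**2 + 5*α/3 - 8 splits as (α - a)(α - a') with a = -5/6 + (1/6)*sqrt(313), a' = -5/6 - (1/6)*sqrt(313). At the order-2 pole a set g(α) = (α - a)^2*f(α) = [15/32] / (α - a')^2.
Order-2 pole: residue = g'(a); g'(-5/6 + (1/6)*sqrt(313)) = -(405/1567504)*sqrt(313), so the residue is -(405/1567504)*sqrt(313).

The residue is -(405/1567504)*sqrt(313).


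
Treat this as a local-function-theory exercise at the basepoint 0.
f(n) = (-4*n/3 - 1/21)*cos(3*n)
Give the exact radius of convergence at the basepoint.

The radius of convergence is infinite.

The factor cos(3*n) is entire and contributes no finite singular point.
The polynomial part has no poles.
No finite singular points: the Taylor series at 0 converges everywhere.


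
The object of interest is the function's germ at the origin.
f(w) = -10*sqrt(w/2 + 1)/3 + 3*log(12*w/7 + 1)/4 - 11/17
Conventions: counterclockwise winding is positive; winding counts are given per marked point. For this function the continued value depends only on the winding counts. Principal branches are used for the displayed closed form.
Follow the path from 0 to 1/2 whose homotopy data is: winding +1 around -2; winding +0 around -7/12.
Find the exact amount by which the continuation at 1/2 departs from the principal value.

Continued minus principal equals (10/3)*sqrt(5).

The rational part is single-valued and drops out of the difference; each branch term changes only by its own monodromy.
(-10/3)*sqrt(1 - w/(-2)): winding +1 is odd, the square root flips sign, contributing -2*(-10/3)*sqrt(1 - (1/2)/(-2)) = -2*(-10/3)*sqrt(5/4) = (10/3)*sqrt(5).
(3/4)*log(1 - w/(-7/12)): winding 0 around -7/12, so this term returns to its principal value, contribution 0.
Summing the contributions at w = 1/2 gives (10/3)*sqrt(5).


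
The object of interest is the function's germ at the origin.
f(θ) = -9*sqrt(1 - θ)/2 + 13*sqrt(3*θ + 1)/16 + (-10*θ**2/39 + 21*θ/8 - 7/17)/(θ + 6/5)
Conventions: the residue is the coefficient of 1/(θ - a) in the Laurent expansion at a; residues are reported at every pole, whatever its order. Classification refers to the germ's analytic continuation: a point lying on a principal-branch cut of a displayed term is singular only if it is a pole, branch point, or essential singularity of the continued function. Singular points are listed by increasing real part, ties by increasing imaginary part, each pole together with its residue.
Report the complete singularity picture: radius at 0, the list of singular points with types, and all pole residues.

Radius of convergence at 0: 1/3.
At -6/5: a pole of order 1; residue -3475/884.
At -1/3: an algebraic (square-root) branch point.
At 1: an algebraic (square-root) branch point.

Denominator factor (θ + 6/5): pole of order 1 at -6/5, modulus 6/5.
Branch term (-9/2)*sqrt(1 - θ/(1)): its argument vanishes at θ = 1, a square-root branch point, modulus 1.
Branch term (13/16)*sqrt(1 - θ/(-1/3)): its argument vanishes at θ = -1/3, a square-root branch point, modulus 1/3.
The radius of convergence is the smallest modulus among the singular points: 1/3.
The branch terms are analytic at -6/5 and contribute nothing to the residue; only the rational part matters.
At the order-1 pole -6/5 set g(θ) = (θ - (-6/5))*(rational part) = -10*θ**2/39 + 21*θ/8 - 7/17.
Simple pole: residue = g(a) at a = -6/5, which is -3475/884.
List the singular points by increasing real part (a conjugate pair: the negative imaginary part first).


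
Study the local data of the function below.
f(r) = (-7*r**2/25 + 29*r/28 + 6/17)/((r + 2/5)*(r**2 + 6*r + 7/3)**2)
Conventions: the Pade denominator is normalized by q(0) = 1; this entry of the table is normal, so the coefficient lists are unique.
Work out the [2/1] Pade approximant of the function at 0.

Taylor coefficients needed (expand at 0): a_0 = 135/833, a_1 = -5085/6664, a_2 = 7866693/3265360, a_3 = -287361351/45715040.
Write the denominator as Q(r) = 1 + q1*r. Requiring Q*f - P = O(r^4) with deg P <= 2 kills the coefficients of r^3..r^3 in Q*f:
  r^3: a_3 + q1*a_2 = 0, i.e. -287361351/45715040 + (7866693/3265360)*q1 = 0.
Solving this linear system: q1 = 10643013/4079026.
The numerator is Q*f truncated at degree 2: P0 = a_0 = 135/833; P1 = a_1 + q1*a_0 = -4623696585/13591314632; P2 = a_2 + q1*a_1 = 49730195889/118924003030.

The Pade approximant has numerator coefficients [135/833, -4623696585/13591314632, 49730195889/118924003030]; denominator coefficients [1, 10643013/4079026].


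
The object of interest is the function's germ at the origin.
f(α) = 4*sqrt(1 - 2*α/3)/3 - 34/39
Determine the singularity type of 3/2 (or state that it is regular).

The point is an algebraic (square-root) branch point.

The term (4/3)*sqrt(1 - α/(3/2)) has argument 1 - 3/2/(3/2) = 0 at 3/2: a square-root (algebraic, two-sheeted) branch point; the remaining terms are analytic or single-valued there.


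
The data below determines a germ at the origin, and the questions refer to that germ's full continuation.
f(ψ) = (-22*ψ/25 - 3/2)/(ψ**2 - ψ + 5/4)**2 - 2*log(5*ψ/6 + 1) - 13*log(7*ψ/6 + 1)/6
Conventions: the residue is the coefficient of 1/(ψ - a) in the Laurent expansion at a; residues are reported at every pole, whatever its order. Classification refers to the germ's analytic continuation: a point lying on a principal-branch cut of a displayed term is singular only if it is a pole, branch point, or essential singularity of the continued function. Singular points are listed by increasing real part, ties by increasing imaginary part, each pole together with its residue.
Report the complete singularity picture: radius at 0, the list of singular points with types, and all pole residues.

Radius of convergence at 0: 6/7.
At -6/5: a logarithmic branch point.
At -6/7: a logarithmic branch point.
At (1/2) - (1)*i: a pole of order 2; residue -(97/200)*i.
At (1/2) + (1)*i: a pole of order 2; residue (97/200)*i.

Denominator factor (ψ**2 - ψ + 5/4)^2: discriminant -4, complex-conjugate roots (1/2) + (1)*i and (1/2) - (1)*i; poles of order 2, moduli (1/2)*sqrt(5) and (1/2)*sqrt(5).
Branch term (-13/6)*log(1 - ψ/(-6/7)): its argument vanishes at ψ = -6/7, a logarithmic branch point, modulus 6/7.
Branch term (-2)*log(1 - ψ/(-6/5)): its argument vanishes at ψ = -6/5, a logarithmic branch point, modulus 6/5.
The radius of convergence is the smallest modulus among the singular points: 6/7.
The branch terms are analytic at (1/2) - (1)*i and contribute nothing to the residue; only the rational part matters.
The factor ψ**2 - ψ + 5/4 splits as (ψ - a)(ψ - a') with a = (1/2) - (1)*i, a' = (1/2) + (1)*i. At the order-2 pole a set g(ψ) = (ψ - a)^2*(rational part) = [-22*ψ/25 - 3/2] / (ψ - a')^2.
Order-2 pole: residue = g'(a); g'((1/2) - (1)*i) = -(97/200)*i, so the residue is -(97/200)*i.
The branch terms are analytic at (1/2) + (1)*i and contribute nothing to the residue; only the rational part matters.
The factor ψ**2 - ψ + 5/4 splits as (ψ - a)(ψ - a') with a = (1/2) + (1)*i, a' = (1/2) - (1)*i. At the order-2 pole a set g(ψ) = (ψ - a)^2*(rational part) = [-22*ψ/25 - 3/2] / (ψ - a')^2.
Order-2 pole: residue = g'(a); g'((1/2) + (1)*i) = (97/200)*i, so the residue is (97/200)*i.
List the singular points by increasing real part (a conjugate pair: the negative imaginary part first).


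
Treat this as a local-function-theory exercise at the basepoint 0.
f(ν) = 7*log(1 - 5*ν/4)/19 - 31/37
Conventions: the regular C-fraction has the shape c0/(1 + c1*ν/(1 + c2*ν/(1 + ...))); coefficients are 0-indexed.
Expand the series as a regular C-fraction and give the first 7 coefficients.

Taylor coefficients (expand at 0): a_0 = -31/37, a_1 = -35/76, a_2 = -175/608, a_3 = -875/3648, a_4 = -4375/19456, a_5 = -4375/19456, a_6 = -109375/466944.
c0 = a_0 = -31/37. Peel one level at a time: if S = 1 + c*ν/S' with S'(0) = 1, then c is the ν-coefficient of S and S' = c*ν/(S - 1).
S_1 = c0/f = 1 + (-1295/2356)*ν + (-459725/11101472)*ν^2 + ...; c1 = -1295/2356.
S_2 = c1*ν/(S_1 - 1) = 1 + (-355/4712)*ν + (-25/192)*ν^2 + ...; c2 = -355/4712.
S_3 = c2*ν/(S_2 - 1) = 1 + (-2945/1704)*ν + (692075/362952)*ν^2 + ...; c3 = -2945/1704.
S_4 = c3*ν/(S_3 - 1) = 1 + (235/213)*ν + (-5/48)*ν^2 + ...; c4 = 235/213.
S_5 = c4*ν/(S_4 - 1) = 1 + (71/752)*ν + (38411/565504)*ν^2 + ...; c5 = 71/752.
S_6 = c5*ν/(S_5 - 1) = 1 + (-541/752)*ν + ...; c6 = -541/752.

The regular C-fraction coefficients are [-31/37, -1295/2356, -355/4712, -2945/1704, 235/213, 71/752, -541/752].


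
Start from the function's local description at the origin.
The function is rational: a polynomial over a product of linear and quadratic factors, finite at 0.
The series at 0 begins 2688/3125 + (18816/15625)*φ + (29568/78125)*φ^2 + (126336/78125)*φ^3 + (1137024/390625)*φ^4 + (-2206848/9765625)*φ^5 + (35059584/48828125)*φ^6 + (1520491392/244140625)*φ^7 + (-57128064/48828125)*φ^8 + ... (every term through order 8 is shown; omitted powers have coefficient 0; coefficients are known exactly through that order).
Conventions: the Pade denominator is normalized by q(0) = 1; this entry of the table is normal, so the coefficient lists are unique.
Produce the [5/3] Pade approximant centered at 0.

The Pade approximant has numerator coefficients [2688/3125, 314728813056/259797696875, 303136813056/259797696875, 241107320832/259797696875, 200642297856/259797696875, 4962779136/10391907875]; denominator coefficients [1, 3486219/415676315, 1880461374/2078381575, -21526156832/10391907875].

Taylor coefficients needed (read off): a_0 = 2688/3125, a_1 = 18816/15625, a_2 = 29568/78125, a_3 = 126336/78125, a_4 = 1137024/390625, a_5 = -2206848/9765625, a_6 = 35059584/48828125, a_7 = 1520491392/244140625, a_8 = -57128064/48828125.
Write the denominator as Q(φ) = 1 + q1*φ + q2*φ^2 + q3*φ^3. Requiring Q*f - P = O(φ^9) with deg P <= 5 kills the coefficients of φ^6..φ^8 in Q*f:
  φ^6: a_6 + q1*a_5 + q2*a_4 + q3*a_3 = 0, i.e. 35059584/48828125 + (-2206848/9765625)*q1 + (1137024/390625)*q2 + (126336/78125)*q3 = 0.
  φ^7: a_7 + q1*a_6 + q2*a_5 + q3*a_4 = 0, i.e. 1520491392/244140625 + (35059584/48828125)*q1 + (-2206848/9765625)*q2 + (1137024/390625)*q3 = 0.
  φ^8: a_8 + q1*a_7 + q2*a_6 + q3*a_5 = 0, i.e. -57128064/48828125 + (1520491392/244140625)*q1 + (35059584/48828125)*q2 + (-2206848/9765625)*q3 = 0.
Solving this linear system: q1 = 3486219/415676315, q2 = 1880461374/2078381575, q3 = -21526156832/10391907875.
The numerator is Q*f truncated at degree 5: P0 = a_0 = 2688/3125; P1 = a_1 + q1*a_0 = 314728813056/259797696875; P2 = a_2 + q1*a_1 + q2*a_0 = 303136813056/259797696875; P3 = a_3 + q1*a_2 + q2*a_1 + q3*a_0 = 241107320832/259797696875; P4 = a_4 + q1*a_3 + q2*a_2 + q3*a_1 = 200642297856/259797696875; P5 = a_5 + q1*a_4 + q2*a_3 + q3*a_2 = 4962779136/10391907875.


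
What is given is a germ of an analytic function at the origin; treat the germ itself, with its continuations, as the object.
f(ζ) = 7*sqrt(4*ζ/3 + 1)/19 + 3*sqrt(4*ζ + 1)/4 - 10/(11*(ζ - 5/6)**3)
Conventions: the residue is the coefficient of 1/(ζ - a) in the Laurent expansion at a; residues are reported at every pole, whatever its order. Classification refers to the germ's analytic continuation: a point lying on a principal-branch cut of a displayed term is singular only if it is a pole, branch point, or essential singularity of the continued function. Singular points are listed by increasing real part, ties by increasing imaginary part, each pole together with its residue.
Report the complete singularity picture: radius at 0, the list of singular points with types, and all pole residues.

Denominator factor (ζ - 5/6)^3: pole of order 3 at 5/6, modulus 5/6.
Branch term (3/4)*sqrt(1 - ζ/(-1/4)): its argument vanishes at ζ = -1/4, a square-root branch point, modulus 1/4.
Branch term (7/19)*sqrt(1 - ζ/(-3/4)): its argument vanishes at ζ = -3/4, a square-root branch point, modulus 3/4.
The radius of convergence is the smallest modulus among the singular points: 1/4.
The branch terms are analytic at 5/6 and contribute nothing to the residue; only the rational part matters.
At the order-3 pole 5/6 set g(ζ) = (ζ - (5/6))^3*(rational part) = -10/11.
Order-3 pole: residue = g''(a)/2; g''(5/6) = 0, so the residue is 0.
List the singular points by increasing real part (a conjugate pair: the negative imaginary part first).

Radius of convergence at 0: 1/4.
At -3/4: an algebraic (square-root) branch point.
At -1/4: an algebraic (square-root) branch point.
At 5/6: a pole of order 3; residue 0.


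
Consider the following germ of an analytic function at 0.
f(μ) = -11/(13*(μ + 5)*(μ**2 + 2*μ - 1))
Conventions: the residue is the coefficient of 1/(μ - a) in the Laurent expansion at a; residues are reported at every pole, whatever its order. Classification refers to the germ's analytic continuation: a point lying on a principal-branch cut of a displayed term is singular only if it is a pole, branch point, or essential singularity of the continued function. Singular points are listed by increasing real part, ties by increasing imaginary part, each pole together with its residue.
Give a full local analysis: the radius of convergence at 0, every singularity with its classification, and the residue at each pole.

Radius of convergence at 0: -1 + sqrt(2).
At -5: a pole of order 1; residue -11/182.
At -1 - sqrt(2): a pole of order 1; residue 11/364 + (11/182)*sqrt(2).
At -1 + sqrt(2): a pole of order 1; residue 11/364 - (11/182)*sqrt(2).

Denominator factor (μ**2 + 2*μ - 1): discriminant 8, real irrational roots -1 + sqrt(2) and -1 - sqrt(2); poles of order 1, moduli -1 + sqrt(2) and 1 + sqrt(2).
Denominator factor (μ + 5): pole of order 1 at -5, modulus 5.
The radius of convergence is the smallest modulus among the singular points: -1 + sqrt(2).
At the order-1 pole -5 set g(μ) = (μ - (-5))*f(μ) = -11/(13*(μ**2 + 2*μ - 1)).
Simple pole: residue = g(a) at a = -5, which is -11/182.
The factor μ**2 + 2*μ - 1 splits as (μ - a)(μ - a') with a = -1 - sqrt(2), a' = -1 + sqrt(2). At the order-1 pole a set g(μ) = (μ - a)*f(μ) = [-11/(13*(μ + 5))] / (μ - a').
Simple pole: residue = g(a) at a = -1 - sqrt(2), which is 11/364 + (11/182)*sqrt(2).
The factor μ**2 + 2*μ - 1 splits as (μ - a)(μ - a') with a = -1 + sqrt(2), a' = -1 - sqrt(2). At the order-1 pole a set g(μ) = (μ - a)*f(μ) = [-11/(13*(μ + 5))] / (μ - a').
Simple pole: residue = g(a) at a = -1 + sqrt(2), which is 11/364 - (11/182)*sqrt(2).
List the singular points by increasing real part (a conjugate pair: the negative imaginary part first).


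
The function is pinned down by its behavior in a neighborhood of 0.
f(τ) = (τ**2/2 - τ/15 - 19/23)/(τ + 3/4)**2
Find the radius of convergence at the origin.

Denominator factor (τ + 3/4)^2: pole of order 2 at -3/4, modulus 3/4.
The radius of convergence is the smallest modulus among the singular points: 3/4.

The radius of convergence is 3/4.


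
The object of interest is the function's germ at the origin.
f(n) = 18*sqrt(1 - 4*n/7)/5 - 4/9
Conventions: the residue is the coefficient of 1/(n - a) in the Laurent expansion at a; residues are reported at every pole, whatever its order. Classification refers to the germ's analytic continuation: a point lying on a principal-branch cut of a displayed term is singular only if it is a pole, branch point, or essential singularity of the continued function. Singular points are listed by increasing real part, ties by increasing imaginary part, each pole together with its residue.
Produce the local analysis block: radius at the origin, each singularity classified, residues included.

Branch term (18/5)*sqrt(1 - n/(7/4)): its argument vanishes at n = 7/4, a square-root branch point, modulus 7/4.
The radius of convergence is the smallest modulus among the singular points: 7/4.

Radius of convergence at 0: 7/4.
At 7/4: an algebraic (square-root) branch point.


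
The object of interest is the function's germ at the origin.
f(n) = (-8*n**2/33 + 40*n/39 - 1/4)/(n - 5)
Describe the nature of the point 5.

The point is a pole of order 1.

The denominator factor n - 5 vanishes at 5 and appears to the power 1; the numerator there equals -2029/1716, nonzero, and no other factor vanishes.
Hence a pole whose order is the multiplicity, 1.


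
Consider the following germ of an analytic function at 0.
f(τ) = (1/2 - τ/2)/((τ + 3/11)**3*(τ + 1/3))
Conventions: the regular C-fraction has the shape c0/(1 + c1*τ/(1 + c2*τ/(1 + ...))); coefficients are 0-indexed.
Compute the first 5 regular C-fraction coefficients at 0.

Taylor coefficients (expand at 0): a_0 = 1331/18, a_1 = -6655/6, a_2 = 272855/27, a_3 = -17674349/243, a_4 = 221197559/486.
c0 = a_0 = 1331/18. Peel one level at a time: if S = 1 + c*τ/S' with S'(0) = 1, then c is the τ-coefficient of S and S' = c*τ/(S - 1).
S_1 = c0/f = 1 + (15)*τ + (265/3)*τ^2 + ...; c1 = 15.
S_2 = c1*τ/(S_1 - 1) = 1 + (-53/9)*τ + (2354/135)*τ^2 + ...; c2 = -53/9.
S_3 = c2*τ/(S_2 - 1) = 1 + (2354/795)*τ + (22584529/5688225)*τ^2 + ...; c3 = 2354/795.
S_4 = c3*τ/(S_3 - 1) = 1 + (-2053139/1531170)*τ + ...; c4 = -2053139/1531170.

The regular C-fraction coefficients are [1331/18, 15, -53/9, 2354/795, -2053139/1531170].


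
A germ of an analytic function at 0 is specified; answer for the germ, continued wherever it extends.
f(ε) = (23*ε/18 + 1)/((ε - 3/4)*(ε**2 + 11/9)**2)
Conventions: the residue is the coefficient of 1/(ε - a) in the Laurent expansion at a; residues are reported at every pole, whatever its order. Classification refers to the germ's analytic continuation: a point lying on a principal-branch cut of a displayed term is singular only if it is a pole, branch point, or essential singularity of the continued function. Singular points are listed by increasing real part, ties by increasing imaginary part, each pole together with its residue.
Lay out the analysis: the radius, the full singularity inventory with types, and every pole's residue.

Radius of convergence at 0: 3/4.
At -((1/3)*sqrt(11))*i: a pole of order 2; residue (-20304/66049) - ((299751/7991929)*sqrt(11))*i.
At ((1/3)*sqrt(11))*i: a pole of order 2; residue (-20304/66049) + ((299751/7991929)*sqrt(11))*i.
At 3/4: a pole of order 1; residue 40608/66049.


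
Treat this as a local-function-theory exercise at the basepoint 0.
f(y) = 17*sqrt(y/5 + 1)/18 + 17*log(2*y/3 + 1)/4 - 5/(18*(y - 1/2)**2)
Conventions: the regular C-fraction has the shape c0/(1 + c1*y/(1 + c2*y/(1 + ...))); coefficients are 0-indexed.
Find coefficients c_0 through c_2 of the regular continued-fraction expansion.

Taylor coefficients (expand at 0): a_0 = -1/6, a_1 = -91/60, a_2 = -5713/400.
c0 = a_0 = -1/6. Peel one level at a time: if S = 1 + c*y/S' with S'(0) = 1, then c is the y-coefficient of S and S' = c*y/(S - 1).
S_1 = c0/f = 1 + (-91/10)*y + (-577/200)*y^2 + ...; c1 = -91/10.
S_2 = c1*y/(S_1 - 1) = 1 + (-577/1820)*y + ...; c2 = -577/1820.

The regular C-fraction coefficients are [-1/6, -91/10, -577/1820].


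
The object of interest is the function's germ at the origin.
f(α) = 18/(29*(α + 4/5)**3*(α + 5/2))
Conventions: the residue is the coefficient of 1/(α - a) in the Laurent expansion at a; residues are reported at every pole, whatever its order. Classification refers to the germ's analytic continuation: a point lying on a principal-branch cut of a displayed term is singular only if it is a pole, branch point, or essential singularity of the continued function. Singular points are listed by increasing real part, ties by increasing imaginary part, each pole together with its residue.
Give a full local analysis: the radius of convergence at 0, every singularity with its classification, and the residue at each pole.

Denominator factor (α + 4/5)^3: pole of order 3 at -4/5, modulus 4/5.
Denominator factor (α + 5/2): pole of order 1 at -5/2, modulus 5/2.
The radius of convergence is the smallest modulus among the singular points: 4/5.
At the order-1 pole -5/2 set g(α) = (α - (-5/2))*f(α) = 18/(29*(α + 4/5)**3).
Simple pole: residue = g(a) at a = -5/2, which is -18000/142477.
At the order-3 pole -4/5 set g(α) = (α - (-4/5))^3*f(α) = 18/(29*(α + 5/2)).
Order-3 pole: residue = g''(a)/2; g''(-4/5) = 36000/142477, so the residue is 18000/142477.
List the singular points by increasing real part (a conjugate pair: the negative imaginary part first).

Radius of convergence at 0: 4/5.
At -5/2: a pole of order 1; residue -18000/142477.
At -4/5: a pole of order 3; residue 18000/142477.


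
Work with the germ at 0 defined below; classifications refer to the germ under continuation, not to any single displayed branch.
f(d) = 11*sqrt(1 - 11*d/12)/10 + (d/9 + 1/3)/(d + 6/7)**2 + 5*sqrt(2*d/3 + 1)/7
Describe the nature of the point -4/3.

Denominator factors: d + 6/7 = -10/21 at d = -4/3 — none vanishes.
Branch term sqrt(1 - d/(-3/2)): argument at -4/3 is 1/9, nonzero, so -4/3 is not its branch point (a point on a principal cut is still regular for the continued germ).
Branch term sqrt(1 - d/(12/11)): argument at -4/3 is 20/9, nonzero, so -4/3 is not its branch point (a point on a principal cut is still regular for the continued germ).
So the germ continues analytically to -4/3.

The point is a regular point.


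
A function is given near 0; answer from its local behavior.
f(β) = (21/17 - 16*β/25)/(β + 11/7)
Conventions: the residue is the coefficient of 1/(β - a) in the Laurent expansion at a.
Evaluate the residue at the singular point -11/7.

The residue is 6667/2975.

At the order-1 pole -11/7 set g(β) = (β - (-11/7))*f(β) = 21/17 - 16*β/25.
Simple pole: residue = g(a) at a = -11/7, which is 6667/2975.


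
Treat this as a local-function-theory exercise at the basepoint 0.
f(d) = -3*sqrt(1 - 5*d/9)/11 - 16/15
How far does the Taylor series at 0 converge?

Branch term (-3/11)*sqrt(1 - d/(9/5)): its argument vanishes at d = 9/5, a square-root branch point, modulus 9/5.
The radius of convergence is the smallest modulus among the singular points: 9/5.

The radius of convergence is 9/5.


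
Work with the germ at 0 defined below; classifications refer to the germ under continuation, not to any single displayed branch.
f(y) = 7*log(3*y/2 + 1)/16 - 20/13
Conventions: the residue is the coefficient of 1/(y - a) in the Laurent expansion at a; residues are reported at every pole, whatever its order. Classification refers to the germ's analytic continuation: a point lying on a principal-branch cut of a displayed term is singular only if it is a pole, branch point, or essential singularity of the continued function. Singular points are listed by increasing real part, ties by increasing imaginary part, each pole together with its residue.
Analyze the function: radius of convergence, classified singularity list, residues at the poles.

Radius of convergence at 0: 2/3.
At -2/3: a logarithmic branch point.

Branch term (7/16)*log(1 - y/(-2/3)): its argument vanishes at y = -2/3, a logarithmic branch point, modulus 2/3.
The radius of convergence is the smallest modulus among the singular points: 2/3.


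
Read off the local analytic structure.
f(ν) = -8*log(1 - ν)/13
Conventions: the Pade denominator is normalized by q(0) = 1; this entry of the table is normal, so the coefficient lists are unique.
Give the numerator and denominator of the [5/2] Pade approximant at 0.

Taylor coefficients needed (expand at 0): a_0 = 0, a_1 = 8/13, a_2 = 4/13, a_3 = 8/39, a_4 = 2/13, a_5 = 8/65, a_6 = 4/39, a_7 = 8/91.
Write the denominator as Q(ν) = 1 + q1*ν + q2*ν^2. Requiring Q*f - P = O(ν^8) with deg P <= 5 kills the coefficients of ν^6..ν^7 in Q*f:
  ν^6: a_6 + q1*a_5 + q2*a_4 = 0, i.e. 4/39 + (8/65)*q1 + (2/13)*q2 = 0.
  ν^7: a_7 + q1*a_6 + q2*a_5 = 0, i.e. 8/91 + (4/39)*q1 + (8/65)*q2 = 0.
Solving this linear system: q1 = -10/7, q2 = 10/21.
The numerator is Q*f truncated at degree 5: P0 = a_0 = 0; P1 = a_1 + q1*a_0 = 8/13; P2 = a_2 + q1*a_1 + q2*a_0 = -4/7; P3 = a_3 + q1*a_2 + q2*a_1 = 16/273; P4 = a_4 + q1*a_3 + q2*a_2 = 2/273; P5 = a_5 + q1*a_4 + q2*a_3 = 4/4095.

The Pade approximant has numerator coefficients [0, 8/13, -4/7, 16/273, 2/273, 4/4095]; denominator coefficients [1, -10/7, 10/21].


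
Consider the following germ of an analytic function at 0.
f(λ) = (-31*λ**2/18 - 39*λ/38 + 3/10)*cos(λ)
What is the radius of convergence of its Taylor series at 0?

The factor cos(λ) is entire and contributes no finite singular point.
The polynomial part has no poles.
No finite singular points: the Taylor series at 0 converges everywhere.

The radius of convergence is infinite.


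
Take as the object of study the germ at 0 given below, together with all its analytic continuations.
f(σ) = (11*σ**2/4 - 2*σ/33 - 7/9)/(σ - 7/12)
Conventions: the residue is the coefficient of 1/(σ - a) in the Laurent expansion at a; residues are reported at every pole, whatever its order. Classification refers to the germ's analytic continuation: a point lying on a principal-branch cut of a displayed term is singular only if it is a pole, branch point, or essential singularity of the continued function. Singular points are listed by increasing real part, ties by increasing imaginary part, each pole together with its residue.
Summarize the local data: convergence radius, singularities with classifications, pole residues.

Denominator factor (σ - 7/12): pole of order 1 at 7/12, modulus 7/12.
The radius of convergence is the smallest modulus among the singular points: 7/12.
At the order-1 pole 7/12 set g(σ) = (σ - (7/12))*f(σ) = 11*σ**2/4 - 2*σ/33 - 7/9.
Simple pole: residue = g(a) at a = 7/12, which is 259/2112.

Radius of convergence at 0: 7/12.
At 7/12: a pole of order 1; residue 259/2112.


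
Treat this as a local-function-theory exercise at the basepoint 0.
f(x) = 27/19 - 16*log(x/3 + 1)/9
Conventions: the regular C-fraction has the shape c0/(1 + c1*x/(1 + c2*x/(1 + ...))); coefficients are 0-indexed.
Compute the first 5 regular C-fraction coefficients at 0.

The regular C-fraction coefficients are [27/19, 304/729, -365/1458, -27/730, 223/1095].

Taylor coefficients (expand at 0): a_0 = 27/19, a_1 = -16/27, a_2 = 8/81, a_3 = -16/729, a_4 = 4/729.
c0 = a_0 = 27/19. Peel one level at a time: if S = 1 + c*x/S' with S'(0) = 1, then c is the x-coefficient of S and S' = c*x/(S - 1).
S_1 = c0/f = 1 + (304/729)*x + (55480/531441)*x^2 + ...; c1 = 304/729.
S_2 = c1*x/(S_1 - 1) = 1 + (-365/1458)*x + (-1/108)*x^2 + ...; c2 = -365/1458.
S_3 = c2*x/(S_2 - 1) = 1 + (-27/730)*x + (2007/266450)*x^2 + ...; c3 = -27/730.
S_4 = c3*x/(S_3 - 1) = 1 + (223/1095)*x + ...; c4 = 223/1095.


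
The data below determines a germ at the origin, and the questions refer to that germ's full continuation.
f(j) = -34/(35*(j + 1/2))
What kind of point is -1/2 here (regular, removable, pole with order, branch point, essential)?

The point is a pole of order 1.

The denominator factor j + 1/2 vanishes at -1/2 and appears to the power 1; the numerator there equals -34/35, nonzero, and no other factor vanishes.
Hence a pole whose order is the multiplicity, 1.


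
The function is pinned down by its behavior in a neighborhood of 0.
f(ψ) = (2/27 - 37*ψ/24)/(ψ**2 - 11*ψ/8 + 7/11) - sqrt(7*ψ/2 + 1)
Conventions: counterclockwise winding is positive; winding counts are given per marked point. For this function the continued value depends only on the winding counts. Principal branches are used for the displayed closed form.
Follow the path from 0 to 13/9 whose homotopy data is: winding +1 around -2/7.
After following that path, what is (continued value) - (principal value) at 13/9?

The rational part is single-valued and drops out of the difference; each branch term changes only by its own monodromy.
(-1)*sqrt(1 - ψ/(-2/7)): winding +1 is odd, the square root flips sign, contributing -2*(-1)*sqrt(1 - (13/9)/(-2/7)) = -2*(-1)*sqrt(109/18) = (1/3)*sqrt(218).
Summing the contributions at ψ = 13/9 gives (1/3)*sqrt(218).

Continued minus principal equals (1/3)*sqrt(218).


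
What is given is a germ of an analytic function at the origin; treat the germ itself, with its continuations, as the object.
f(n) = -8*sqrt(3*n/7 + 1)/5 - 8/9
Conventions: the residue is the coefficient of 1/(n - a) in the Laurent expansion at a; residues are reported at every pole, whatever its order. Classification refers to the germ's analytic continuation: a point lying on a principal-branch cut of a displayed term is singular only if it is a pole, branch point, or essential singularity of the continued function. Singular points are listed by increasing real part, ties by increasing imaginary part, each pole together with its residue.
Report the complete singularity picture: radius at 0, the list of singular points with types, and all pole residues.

Radius of convergence at 0: 7/3.
At -7/3: an algebraic (square-root) branch point.

Branch term (-8/5)*sqrt(1 - n/(-7/3)): its argument vanishes at n = -7/3, a square-root branch point, modulus 7/3.
The radius of convergence is the smallest modulus among the singular points: 7/3.


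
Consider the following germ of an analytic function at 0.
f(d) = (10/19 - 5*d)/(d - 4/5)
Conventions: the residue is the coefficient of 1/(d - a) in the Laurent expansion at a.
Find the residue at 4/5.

The residue is -66/19.

At the order-1 pole 4/5 set g(d) = (d - (4/5))*f(d) = 10/19 - 5*d.
Simple pole: residue = g(a) at a = 4/5, which is -66/19.


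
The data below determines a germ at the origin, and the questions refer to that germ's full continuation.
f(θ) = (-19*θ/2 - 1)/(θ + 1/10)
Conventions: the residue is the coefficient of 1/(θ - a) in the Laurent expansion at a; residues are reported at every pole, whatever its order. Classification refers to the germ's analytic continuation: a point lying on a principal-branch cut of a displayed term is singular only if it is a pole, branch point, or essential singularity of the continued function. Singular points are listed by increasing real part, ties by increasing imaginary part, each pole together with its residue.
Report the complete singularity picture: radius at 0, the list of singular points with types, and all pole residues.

Denominator factor (θ + 1/10): pole of order 1 at -1/10, modulus 1/10.
The radius of convergence is the smallest modulus among the singular points: 1/10.
At the order-1 pole -1/10 set g(θ) = (θ - (-1/10))*f(θ) = -19*θ/2 - 1.
Simple pole: residue = g(a) at a = -1/10, which is -1/20.

Radius of convergence at 0: 1/10.
At -1/10: a pole of order 1; residue -1/20.


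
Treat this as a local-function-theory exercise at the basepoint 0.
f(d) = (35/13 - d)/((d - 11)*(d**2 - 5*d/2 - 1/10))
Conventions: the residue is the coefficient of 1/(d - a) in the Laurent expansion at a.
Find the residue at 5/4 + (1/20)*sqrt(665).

The factor d**2 - 5*d/2 - 1/10 splits as (d - a)(d - a') with a = 5/4 + (1/20)*sqrt(665), a' = 5/4 - (1/20)*sqrt(665). At the order-1 pole a set g(d) = (d - a)*f(d) = [(35/13 - d)/(d - 11)] / (d - a').
Simple pole: residue = g(a) at a = 5/4 + (1/20)*sqrt(665), which is 270/6071 - (124/62111)*sqrt(665).

The residue is 270/6071 - (124/62111)*sqrt(665).


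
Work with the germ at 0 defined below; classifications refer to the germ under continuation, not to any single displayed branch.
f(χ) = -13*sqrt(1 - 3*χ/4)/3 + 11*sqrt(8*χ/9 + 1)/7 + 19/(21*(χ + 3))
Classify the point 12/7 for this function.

Denominator factors: χ + 3 = 33/7 at χ = 12/7 — none vanishes.
Branch term sqrt(1 - χ/(4/3)): argument at 12/7 is -2/7, nonzero, so 12/7 is not its branch point (a point on a principal cut is still regular for the continued germ).
Branch term sqrt(1 - χ/(-9/8)): argument at 12/7 is 53/21, nonzero, so 12/7 is not its branch point (a point on a principal cut is still regular for the continued germ).
So the germ continues analytically to 12/7.

The point is a regular point.


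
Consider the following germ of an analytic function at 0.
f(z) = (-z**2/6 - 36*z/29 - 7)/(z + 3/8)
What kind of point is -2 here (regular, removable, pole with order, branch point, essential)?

Denominator factors: z + 3/8 = -13/8 at z = -2 — none vanishes.
So the germ continues analytically to -2.

The point is a regular point.


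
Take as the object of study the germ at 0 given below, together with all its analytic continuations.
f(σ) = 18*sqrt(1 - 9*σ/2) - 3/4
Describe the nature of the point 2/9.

The term (18)*sqrt(1 - σ/(2/9)) has argument 1 - 2/9/(2/9) = 0 at 2/9: a square-root (algebraic, two-sheeted) branch point; the remaining terms are analytic or single-valued there.

The point is an algebraic (square-root) branch point.


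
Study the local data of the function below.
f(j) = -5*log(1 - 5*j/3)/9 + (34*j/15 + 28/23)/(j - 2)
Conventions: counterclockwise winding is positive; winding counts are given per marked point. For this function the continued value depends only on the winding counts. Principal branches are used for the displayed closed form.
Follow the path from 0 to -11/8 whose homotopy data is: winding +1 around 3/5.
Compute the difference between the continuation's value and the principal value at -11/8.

Continued minus principal equals -(10/9)*pi*i.

The rational part is single-valued and drops out of the difference; each branch term changes only by its own monodromy.
(-5/9)*log(1 - j/(3/5)): each positive loop around 3/5 adds 2*pi*i to the log, so winding +1 contributes (-5/9)*(1)*2*pi*i = -(10/9)*pi*i.
Summing the contributions at j = -11/8 gives -(10/9)*pi*i.


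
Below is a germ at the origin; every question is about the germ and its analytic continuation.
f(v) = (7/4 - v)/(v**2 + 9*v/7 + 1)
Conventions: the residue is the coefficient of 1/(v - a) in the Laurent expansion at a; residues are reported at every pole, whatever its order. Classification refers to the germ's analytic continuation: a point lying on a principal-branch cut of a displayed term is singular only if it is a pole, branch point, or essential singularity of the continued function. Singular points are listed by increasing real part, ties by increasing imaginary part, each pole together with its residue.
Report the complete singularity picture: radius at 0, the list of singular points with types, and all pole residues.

Radius of convergence at 0: 1.
At (-9/14) - ((1/14)*sqrt(115))*i: a pole of order 1; residue (-1/2) + ((67/460)*sqrt(115))*i.
At (-9/14) + ((1/14)*sqrt(115))*i: a pole of order 1; residue (-1/2) - ((67/460)*sqrt(115))*i.

Denominator factor (v**2 + 9*v/7 + 1): discriminant -115/49, complex-conjugate roots (-9/14) + ((1/14)*sqrt(115))*i and (-9/14) - ((1/14)*sqrt(115))*i; poles of order 1, moduli 1 and 1.
The radius of convergence is the smallest modulus among the singular points: 1.
The factor v**2 + 9*v/7 + 1 splits as (v - a)(v - a') with a = (-9/14) - ((1/14)*sqrt(115))*i, a' = (-9/14) + ((1/14)*sqrt(115))*i. At the order-1 pole a set g(v) = (v - a)*f(v) = [7/4 - v] / (v - a').
Simple pole: residue = g(a) at a = (-9/14) - ((1/14)*sqrt(115))*i, which is (-1/2) + ((67/460)*sqrt(115))*i.
The factor v**2 + 9*v/7 + 1 splits as (v - a)(v - a') with a = (-9/14) + ((1/14)*sqrt(115))*i, a' = (-9/14) - ((1/14)*sqrt(115))*i. At the order-1 pole a set g(v) = (v - a)*f(v) = [7/4 - v] / (v - a').
Simple pole: residue = g(a) at a = (-9/14) + ((1/14)*sqrt(115))*i, which is (-1/2) - ((67/460)*sqrt(115))*i.
List the singular points by increasing real part (a conjugate pair: the negative imaginary part first).


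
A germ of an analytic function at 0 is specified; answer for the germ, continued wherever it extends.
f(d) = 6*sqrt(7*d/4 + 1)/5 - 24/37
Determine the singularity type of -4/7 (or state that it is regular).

The point is an algebraic (square-root) branch point.

The term (6/5)*sqrt(1 - d/(-4/7)) has argument 1 - -4/7/(-4/7) = 0 at -4/7: a square-root (algebraic, two-sheeted) branch point; the remaining terms are analytic or single-valued there.


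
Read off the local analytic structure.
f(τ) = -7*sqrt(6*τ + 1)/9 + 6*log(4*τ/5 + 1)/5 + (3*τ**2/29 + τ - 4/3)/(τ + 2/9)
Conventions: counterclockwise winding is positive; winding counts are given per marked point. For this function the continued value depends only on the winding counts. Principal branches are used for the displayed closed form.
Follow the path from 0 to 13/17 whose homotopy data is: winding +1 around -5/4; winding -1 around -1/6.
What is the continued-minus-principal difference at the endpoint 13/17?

The rational part is single-valued and drops out of the difference; each branch term changes only by its own monodromy.
(-7/9)*sqrt(1 - τ/(-1/6)): winding -1 is odd, the square root flips sign, contributing -2*(-7/9)*sqrt(1 - (13/17)/(-1/6)) = -2*(-7/9)*sqrt(95/17) = (14/153)*sqrt(1615).
(6/5)*log(1 - τ/(-5/4)): each positive loop around -5/4 adds 2*pi*i to the log, so winding +1 contributes (6/5)*(1)*2*pi*i = (12/5)*pi*i.
Summing the contributions at τ = 13/17 gives ((14/153)*sqrt(1615)) + ((12/5)*pi)*i.

Continued minus principal equals ((14/153)*sqrt(1615)) + ((12/5)*pi)*i.


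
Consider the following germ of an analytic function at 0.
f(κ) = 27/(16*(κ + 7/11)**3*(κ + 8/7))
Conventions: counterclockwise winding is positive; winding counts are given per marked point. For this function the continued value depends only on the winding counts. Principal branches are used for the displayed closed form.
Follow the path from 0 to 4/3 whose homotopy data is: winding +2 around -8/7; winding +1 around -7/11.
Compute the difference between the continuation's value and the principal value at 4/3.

Continued minus principal equals 0.

The function is rational, hence single-valued: continuing it around any pole returns the same value, so the difference is 0.


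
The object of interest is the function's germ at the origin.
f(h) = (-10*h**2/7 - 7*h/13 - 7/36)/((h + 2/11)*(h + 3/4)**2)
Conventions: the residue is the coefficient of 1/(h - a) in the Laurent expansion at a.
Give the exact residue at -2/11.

The residue is -227956/511875.

At the order-1 pole -2/11 set g(h) = (h - (-2/11))*f(h) = (-10*h**2/7 - 7*h/13 - 7/36)/(h + 3/4)**2.
Simple pole: residue = g(a) at a = -2/11, which is -227956/511875.


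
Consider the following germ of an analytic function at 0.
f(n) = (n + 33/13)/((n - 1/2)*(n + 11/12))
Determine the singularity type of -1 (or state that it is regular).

Denominator factors: n + 11/12 = -1/12 at n = -1; n - 1/2 = -3/2 at n = -1 — none vanishes.
So the germ continues analytically to -1.

The point is a regular point.
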